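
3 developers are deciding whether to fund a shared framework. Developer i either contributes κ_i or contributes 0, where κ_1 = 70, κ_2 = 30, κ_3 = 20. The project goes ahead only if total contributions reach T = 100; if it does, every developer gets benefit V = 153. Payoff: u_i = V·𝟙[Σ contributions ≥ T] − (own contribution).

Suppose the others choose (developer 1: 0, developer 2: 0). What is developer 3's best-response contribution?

Others' total = 0. Even contributing 20 gives 20 < 100: no benefit either way.
Best response: 0.

0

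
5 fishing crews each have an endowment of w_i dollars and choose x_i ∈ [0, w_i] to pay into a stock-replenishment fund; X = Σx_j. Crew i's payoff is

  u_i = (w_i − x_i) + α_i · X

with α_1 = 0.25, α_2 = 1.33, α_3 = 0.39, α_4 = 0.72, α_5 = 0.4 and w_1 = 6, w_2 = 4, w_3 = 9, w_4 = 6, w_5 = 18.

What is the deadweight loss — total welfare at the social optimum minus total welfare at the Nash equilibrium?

81.51

∂u_i/∂x_i = α_i − 1, so crew i contributes w_i if α_i > 1, else 0.
α_i > 1 for i ∈ {2}; NE contributions (0, 4, 0, 0, 0), X = 4.
W^NE = Σw_i − X^NE + (Σα_i)·X^NE = 43 + 2.09·4 = 51.36.
Planner: ∂(Σu_j)/∂x_i = Σα_j − 1 = 2.09 > 0, so everyone contributes w_i; X^SO = 43, W^SO = 43 + 2.09·43 = 132.87.
Deadweight loss = 81.51.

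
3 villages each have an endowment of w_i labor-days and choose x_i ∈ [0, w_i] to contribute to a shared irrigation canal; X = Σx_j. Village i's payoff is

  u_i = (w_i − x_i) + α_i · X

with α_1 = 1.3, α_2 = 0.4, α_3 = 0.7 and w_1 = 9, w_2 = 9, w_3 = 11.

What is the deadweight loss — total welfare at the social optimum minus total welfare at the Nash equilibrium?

28

∂u_i/∂x_i = α_i − 1, so village i contributes w_i if α_i > 1, else 0.
α_i > 1 for i ∈ {1}; NE contributions (9, 0, 0), X = 9.
W^NE = Σw_i − X^NE + (Σα_i)·X^NE = 29 + 1.4·9 = 41.6.
Planner: ∂(Σu_j)/∂x_i = Σα_j − 1 = 1.4 > 0, so everyone contributes w_i; X^SO = 29, W^SO = 29 + 1.4·29 = 69.6.
Deadweight loss = 28.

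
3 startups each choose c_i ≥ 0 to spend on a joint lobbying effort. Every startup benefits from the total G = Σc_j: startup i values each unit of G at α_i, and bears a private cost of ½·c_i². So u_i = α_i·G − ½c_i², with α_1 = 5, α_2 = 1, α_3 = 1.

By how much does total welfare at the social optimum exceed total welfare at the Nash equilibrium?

38

Startup i's FOC: ∂u_i/∂c_i = α_i − c_i = 0, so c_i* = α_i.
NE contributions = (5, 1, 1); G = 7.
W^NE = (Σα)·G − ½Σα_i² = 7² − ½·27 = 35.5.
Planner sets c_i = Σα_j = 7 for every i, so G^SO = 3·7 = 21.
W^SO = (Σα)·G^SO − ½·3·(Σα)² = (3/2)·7² = 73.5.
Deadweight loss = W^SO − W^NE = 38.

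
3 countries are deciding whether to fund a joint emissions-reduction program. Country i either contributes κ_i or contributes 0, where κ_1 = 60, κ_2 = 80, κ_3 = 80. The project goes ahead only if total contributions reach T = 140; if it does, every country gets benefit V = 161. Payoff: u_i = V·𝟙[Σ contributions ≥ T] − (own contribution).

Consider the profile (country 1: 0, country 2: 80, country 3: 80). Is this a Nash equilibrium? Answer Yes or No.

Yes

Total = 160 ≥ 140: provided.
Country 1 (pledges 0, payoff 161): pledging 60 → total 220, payoff 101. No gain.
Country 2 (pledges 80, payoff 81): dropping to 0 → total 80, payoff 0. No gain.
Country 3 (pledges 80, payoff 81): dropping to 0 → total 80, payoff 0. No gain.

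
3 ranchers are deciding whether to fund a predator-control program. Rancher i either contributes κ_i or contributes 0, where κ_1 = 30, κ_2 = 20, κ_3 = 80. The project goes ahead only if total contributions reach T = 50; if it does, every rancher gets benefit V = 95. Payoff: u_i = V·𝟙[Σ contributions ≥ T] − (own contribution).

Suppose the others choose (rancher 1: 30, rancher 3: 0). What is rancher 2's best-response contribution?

Others' total = 30. Contributing 20 brings total to 50 ≥ 50: gain V − κ_2 = 75.
Best response: 20.

20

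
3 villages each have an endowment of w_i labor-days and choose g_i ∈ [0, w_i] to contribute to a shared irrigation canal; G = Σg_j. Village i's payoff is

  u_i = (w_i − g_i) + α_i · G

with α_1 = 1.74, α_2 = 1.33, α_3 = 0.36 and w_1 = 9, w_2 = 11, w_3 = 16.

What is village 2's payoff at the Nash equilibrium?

∂u_i/∂g_i = α_i − 1, so village i contributes w_i if α_i > 1, else 0.
α_i > 1 for i ∈ {1, 2}; NE contributions (9, 11, 0), G = 20.
u_2 = (11 − 11) + 1.33·20 = 26.6.

26.6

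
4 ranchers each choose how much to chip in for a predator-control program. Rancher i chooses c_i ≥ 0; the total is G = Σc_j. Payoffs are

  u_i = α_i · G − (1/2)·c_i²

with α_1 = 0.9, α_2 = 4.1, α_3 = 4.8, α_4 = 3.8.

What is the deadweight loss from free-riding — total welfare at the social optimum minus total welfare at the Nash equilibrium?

212.51

Rancher i's FOC: ∂u_i/∂c_i = α_i − c_i = 0, so c_i* = α_i.
NE contributions = (0.9, 4.1, 4.8, 3.8); G = 13.6.
W^NE = (Σα)·G − ½Σα_i² = 13.6² − ½·55.1 = 157.41.
Planner sets c_i = Σα_j = 13.6 for every i, so G^SO = 4·13.6 = 54.4.
W^SO = (Σα)·G^SO − ½·4·(Σα)² = (4/2)·13.6² = 369.92.
Deadweight loss = W^SO − W^NE = 212.51.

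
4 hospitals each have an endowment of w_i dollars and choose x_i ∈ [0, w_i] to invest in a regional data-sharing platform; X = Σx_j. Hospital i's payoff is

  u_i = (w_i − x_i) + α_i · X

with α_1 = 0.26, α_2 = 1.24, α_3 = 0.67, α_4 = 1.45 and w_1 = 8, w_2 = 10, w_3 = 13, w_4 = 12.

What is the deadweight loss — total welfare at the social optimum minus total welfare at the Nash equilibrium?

∂u_i/∂x_i = α_i − 1, so hospital i contributes w_i if α_i > 1, else 0.
α_i > 1 for i ∈ {2, 4}; NE contributions (0, 10, 0, 12), X = 22.
W^NE = Σw_i − X^NE + (Σα_i)·X^NE = 43 + 2.62·22 = 100.64.
Planner: ∂(Σu_j)/∂x_i = Σα_j − 1 = 2.62 > 0, so everyone contributes w_i; X^SO = 43, W^SO = 43 + 2.62·43 = 155.66.
Deadweight loss = 55.02.

55.02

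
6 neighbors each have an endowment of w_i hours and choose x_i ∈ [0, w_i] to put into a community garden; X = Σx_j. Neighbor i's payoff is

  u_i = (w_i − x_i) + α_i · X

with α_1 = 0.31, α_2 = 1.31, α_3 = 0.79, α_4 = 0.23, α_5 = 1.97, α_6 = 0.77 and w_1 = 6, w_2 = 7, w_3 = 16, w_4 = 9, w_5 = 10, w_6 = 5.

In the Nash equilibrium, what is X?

17

∂u_i/∂x_i = α_i − 1, so neighbor i contributes w_i if α_i > 1, else 0.
α_i > 1 for i ∈ {2, 5}; NE contributions (0, 7, 0, 0, 10, 0), X = 17.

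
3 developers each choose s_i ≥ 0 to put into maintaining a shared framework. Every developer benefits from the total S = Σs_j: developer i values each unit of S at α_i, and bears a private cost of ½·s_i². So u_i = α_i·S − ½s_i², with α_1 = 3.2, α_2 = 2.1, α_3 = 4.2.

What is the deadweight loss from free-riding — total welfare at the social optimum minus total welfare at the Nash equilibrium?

Developer i's FOC: ∂u_i/∂s_i = α_i − s_i = 0, so s_i* = α_i.
NE contributions = (3.2, 2.1, 4.2); S = 9.5.
W^NE = (Σα)·S − ½Σα_i² = 9.5² − ½·32.29 = 74.105.
Planner sets s_i = Σα_j = 9.5 for every i, so S^SO = 3·9.5 = 28.5.
W^SO = (Σα)·S^SO − ½·3·(Σα)² = (3/2)·9.5² = 135.375.
Deadweight loss = W^SO − W^NE = 61.27.

61.27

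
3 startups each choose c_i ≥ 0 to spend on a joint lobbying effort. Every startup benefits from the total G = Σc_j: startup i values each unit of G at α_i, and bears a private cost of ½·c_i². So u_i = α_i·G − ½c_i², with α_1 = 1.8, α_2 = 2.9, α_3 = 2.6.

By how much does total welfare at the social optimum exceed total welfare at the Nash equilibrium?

35.85

Startup i's FOC: ∂u_i/∂c_i = α_i − c_i = 0, so c_i* = α_i.
NE contributions = (1.8, 2.9, 2.6); G = 7.3.
W^NE = (Σα)·G − ½Σα_i² = 7.3² − ½·18.41 = 44.085.
Planner sets c_i = Σα_j = 7.3 for every i, so G^SO = 3·7.3 = 21.9.
W^SO = (Σα)·G^SO − ½·3·(Σα)² = (3/2)·7.3² = 79.935.
Deadweight loss = W^SO − W^NE = 35.85.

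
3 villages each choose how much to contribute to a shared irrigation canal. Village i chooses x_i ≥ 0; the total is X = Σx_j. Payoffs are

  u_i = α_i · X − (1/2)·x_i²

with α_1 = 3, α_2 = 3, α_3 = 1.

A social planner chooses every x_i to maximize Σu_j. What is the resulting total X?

21

Planner FOC: ∂(Σu_j)/∂x_i = (Σα_j) − x_i = 0, so x_i^SO = Σα_j = 7 for every i; X^SO = 21.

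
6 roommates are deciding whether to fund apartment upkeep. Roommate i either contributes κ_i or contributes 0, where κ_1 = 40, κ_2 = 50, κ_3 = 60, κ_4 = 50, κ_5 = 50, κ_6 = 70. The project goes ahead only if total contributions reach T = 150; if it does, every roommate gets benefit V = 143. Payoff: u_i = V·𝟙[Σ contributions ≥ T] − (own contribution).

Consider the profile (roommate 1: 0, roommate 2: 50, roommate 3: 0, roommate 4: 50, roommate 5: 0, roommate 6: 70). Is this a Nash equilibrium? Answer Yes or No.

Total = 170 ≥ 150: provided.
Roommate 1 (pledges 0, payoff 143): pledging 40 → total 210, payoff 103. No gain.
Roommate 2 (pledges 50, payoff 93): dropping to 0 → total 120, payoff 0. No gain.
Roommate 3 (pledges 0, payoff 143): pledging 60 → total 230, payoff 83. No gain.
Roommate 4 (pledges 50, payoff 93): dropping to 0 → total 120, payoff 0. No gain.
Roommate 5 (pledges 0, payoff 143): pledging 50 → total 220, payoff 93. No gain.
Roommate 6 (pledges 70, payoff 73): dropping to 0 → total 100, payoff 0. No gain.

Yes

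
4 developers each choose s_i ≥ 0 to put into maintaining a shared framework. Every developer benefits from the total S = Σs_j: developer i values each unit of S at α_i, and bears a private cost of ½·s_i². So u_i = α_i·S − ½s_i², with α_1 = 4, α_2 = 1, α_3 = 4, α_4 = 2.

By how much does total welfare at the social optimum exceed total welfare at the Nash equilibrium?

Developer i's FOC: ∂u_i/∂s_i = α_i − s_i = 0, so s_i* = α_i.
NE contributions = (4, 1, 4, 2); S = 11.
W^NE = (Σα)·S − ½Σα_i² = 11² − ½·37 = 102.5.
Planner sets s_i = Σα_j = 11 for every i, so S^SO = 4·11 = 44.
W^SO = (Σα)·S^SO − ½·4·(Σα)² = (4/2)·11² = 242.
Deadweight loss = W^SO − W^NE = 139.5.

139.5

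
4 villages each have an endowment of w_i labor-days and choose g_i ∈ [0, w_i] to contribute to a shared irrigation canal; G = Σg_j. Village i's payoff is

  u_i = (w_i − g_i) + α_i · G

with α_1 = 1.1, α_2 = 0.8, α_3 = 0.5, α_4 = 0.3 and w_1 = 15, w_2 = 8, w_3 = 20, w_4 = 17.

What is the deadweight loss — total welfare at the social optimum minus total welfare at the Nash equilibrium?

76.5

∂u_i/∂g_i = α_i − 1, so village i contributes w_i if α_i > 1, else 0.
α_i > 1 for i ∈ {1}; NE contributions (15, 0, 0, 0), G = 15.
W^NE = Σw_i − G^NE + (Σα_i)·G^NE = 60 + 1.7·15 = 85.5.
Planner: ∂(Σu_j)/∂g_i = Σα_j − 1 = 1.7 > 0, so everyone contributes w_i; G^SO = 60, W^SO = 60 + 1.7·60 = 162.
Deadweight loss = 76.5.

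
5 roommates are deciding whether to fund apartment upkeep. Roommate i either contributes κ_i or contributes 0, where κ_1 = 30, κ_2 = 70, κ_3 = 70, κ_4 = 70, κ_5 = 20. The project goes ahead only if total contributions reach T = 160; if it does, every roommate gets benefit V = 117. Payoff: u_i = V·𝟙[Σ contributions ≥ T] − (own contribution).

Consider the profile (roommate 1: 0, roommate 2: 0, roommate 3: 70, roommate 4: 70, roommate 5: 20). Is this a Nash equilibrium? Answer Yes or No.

Total = 160 ≥ 160: provided.
Roommate 1 (pledges 0, payoff 117): pledging 30 → total 190, payoff 87. No gain.
Roommate 2 (pledges 0, payoff 117): pledging 70 → total 230, payoff 47. No gain.
Roommate 3 (pledges 70, payoff 47): dropping to 0 → total 90, payoff 0. No gain.
Roommate 4 (pledges 70, payoff 47): dropping to 0 → total 90, payoff 0. No gain.
Roommate 5 (pledges 20, payoff 97): dropping to 0 → total 140, payoff 0. No gain.

Yes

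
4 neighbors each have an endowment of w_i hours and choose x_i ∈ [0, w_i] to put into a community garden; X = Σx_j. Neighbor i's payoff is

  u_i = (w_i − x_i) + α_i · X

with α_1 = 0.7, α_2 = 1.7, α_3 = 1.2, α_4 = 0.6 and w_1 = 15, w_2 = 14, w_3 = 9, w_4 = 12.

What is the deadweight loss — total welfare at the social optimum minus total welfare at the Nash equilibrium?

∂u_i/∂x_i = α_i − 1, so neighbor i contributes w_i if α_i > 1, else 0.
α_i > 1 for i ∈ {2, 3}; NE contributions (0, 14, 9, 0), X = 23.
W^NE = Σw_i − X^NE + (Σα_i)·X^NE = 50 + 3.2·23 = 123.6.
Planner: ∂(Σu_j)/∂x_i = Σα_j − 1 = 3.2 > 0, so everyone contributes w_i; X^SO = 50, W^SO = 50 + 3.2·50 = 210.
Deadweight loss = 86.4.

86.4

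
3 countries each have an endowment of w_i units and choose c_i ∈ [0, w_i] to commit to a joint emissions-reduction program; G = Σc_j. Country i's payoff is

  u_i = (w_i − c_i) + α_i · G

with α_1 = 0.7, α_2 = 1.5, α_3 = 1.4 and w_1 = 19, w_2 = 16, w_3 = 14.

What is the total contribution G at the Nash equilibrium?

30

∂u_i/∂c_i = α_i − 1, so country i contributes w_i if α_i > 1, else 0.
α_i > 1 for i ∈ {2, 3}; NE contributions (0, 16, 14), G = 30.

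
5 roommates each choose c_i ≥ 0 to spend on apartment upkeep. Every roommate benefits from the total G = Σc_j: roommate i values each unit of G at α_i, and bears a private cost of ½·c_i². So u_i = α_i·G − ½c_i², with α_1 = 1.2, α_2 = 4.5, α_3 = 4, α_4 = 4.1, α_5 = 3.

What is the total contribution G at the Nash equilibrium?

Roommate i's FOC: ∂u_i/∂c_i = α_i − c_i = 0, so c_i* = α_i.
NE contributions = (1.2, 4.5, 4, 4.1, 3); G = 16.8.

16.8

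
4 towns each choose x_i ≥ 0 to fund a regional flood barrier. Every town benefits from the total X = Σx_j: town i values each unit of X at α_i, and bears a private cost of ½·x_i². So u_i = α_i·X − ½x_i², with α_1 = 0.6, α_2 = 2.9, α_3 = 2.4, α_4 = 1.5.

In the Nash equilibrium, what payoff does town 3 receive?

14.88

Town i's FOC: ∂u_i/∂x_i = α_i − x_i = 0, so x_i* = α_i.
NE contributions = (0.6, 2.9, 2.4, 1.5); X = 7.4.
u_3 = α_3·X − ½·(x_3)² = 2.4·7.4 − ½·2.4² = 14.88.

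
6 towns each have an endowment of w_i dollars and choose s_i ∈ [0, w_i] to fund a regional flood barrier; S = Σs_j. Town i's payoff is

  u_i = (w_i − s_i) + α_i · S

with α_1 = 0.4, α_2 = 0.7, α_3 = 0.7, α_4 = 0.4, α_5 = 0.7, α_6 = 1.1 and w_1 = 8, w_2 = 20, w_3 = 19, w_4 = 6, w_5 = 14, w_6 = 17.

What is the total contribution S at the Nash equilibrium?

∂u_i/∂s_i = α_i − 1, so town i contributes w_i if α_i > 1, else 0.
α_i > 1 for i ∈ {6}; NE contributions (0, 0, 0, 0, 0, 17), S = 17.

17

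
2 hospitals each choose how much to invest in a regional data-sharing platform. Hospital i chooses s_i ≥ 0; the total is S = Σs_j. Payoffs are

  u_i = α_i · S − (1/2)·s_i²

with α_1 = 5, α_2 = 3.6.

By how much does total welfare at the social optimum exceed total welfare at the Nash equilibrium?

18.98

Hospital i's FOC: ∂u_i/∂s_i = α_i − s_i = 0, so s_i* = α_i.
NE contributions = (5, 3.6); S = 8.6.
W^NE = (Σα)·S − ½Σα_i² = 8.6² − ½·37.96 = 54.98.
Planner sets s_i = Σα_j = 8.6 for every i, so S^SO = 2·8.6 = 17.2.
W^SO = (Σα)·S^SO − ½·2·(Σα)² = (2/2)·8.6² = 73.96.
Deadweight loss = W^SO − W^NE = 18.98.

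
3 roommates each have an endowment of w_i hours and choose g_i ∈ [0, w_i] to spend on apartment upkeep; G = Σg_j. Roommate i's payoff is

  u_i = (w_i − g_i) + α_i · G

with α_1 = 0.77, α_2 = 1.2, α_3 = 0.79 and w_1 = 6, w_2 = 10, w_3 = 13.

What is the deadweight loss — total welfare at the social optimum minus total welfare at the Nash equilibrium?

33.44

∂u_i/∂g_i = α_i − 1, so roommate i contributes w_i if α_i > 1, else 0.
α_i > 1 for i ∈ {2}; NE contributions (0, 10, 0), G = 10.
W^NE = Σw_i − G^NE + (Σα_i)·G^NE = 29 + 1.76·10 = 46.6.
Planner: ∂(Σu_j)/∂g_i = Σα_j − 1 = 1.76 > 0, so everyone contributes w_i; G^SO = 29, W^SO = 29 + 1.76·29 = 80.04.
Deadweight loss = 33.44.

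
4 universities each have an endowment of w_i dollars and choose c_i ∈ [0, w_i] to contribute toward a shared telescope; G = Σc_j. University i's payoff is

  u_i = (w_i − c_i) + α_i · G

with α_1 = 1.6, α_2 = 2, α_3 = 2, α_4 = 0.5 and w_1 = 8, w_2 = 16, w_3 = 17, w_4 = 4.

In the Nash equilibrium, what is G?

∂u_i/∂c_i = α_i − 1, so university i contributes w_i if α_i > 1, else 0.
α_i > 1 for i ∈ {1, 2, 3}; NE contributions (8, 16, 17, 0), G = 41.

41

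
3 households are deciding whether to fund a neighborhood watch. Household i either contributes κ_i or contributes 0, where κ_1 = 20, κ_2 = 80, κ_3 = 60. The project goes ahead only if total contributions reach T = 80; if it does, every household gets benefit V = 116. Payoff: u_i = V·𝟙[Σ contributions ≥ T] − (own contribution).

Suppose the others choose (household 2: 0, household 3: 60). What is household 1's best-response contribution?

20

Others' total = 60. Contributing 20 brings total to 80 ≥ 80: gain V − κ_1 = 96.
Best response: 20.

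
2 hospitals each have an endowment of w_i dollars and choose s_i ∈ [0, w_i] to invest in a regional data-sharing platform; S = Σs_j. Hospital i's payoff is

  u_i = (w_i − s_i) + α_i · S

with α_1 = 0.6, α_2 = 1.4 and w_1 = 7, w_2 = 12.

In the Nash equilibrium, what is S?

∂u_i/∂s_i = α_i − 1, so hospital i contributes w_i if α_i > 1, else 0.
α_i > 1 for i ∈ {2}; NE contributions (0, 12), S = 12.

12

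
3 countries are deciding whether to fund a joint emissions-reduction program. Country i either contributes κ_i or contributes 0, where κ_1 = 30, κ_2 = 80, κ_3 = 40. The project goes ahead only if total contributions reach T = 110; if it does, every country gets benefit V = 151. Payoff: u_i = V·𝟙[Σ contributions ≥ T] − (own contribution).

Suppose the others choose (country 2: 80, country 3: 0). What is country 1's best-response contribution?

Others' total = 80. Contributing 30 brings total to 110 ≥ 110: gain V − κ_1 = 121.
Best response: 30.

30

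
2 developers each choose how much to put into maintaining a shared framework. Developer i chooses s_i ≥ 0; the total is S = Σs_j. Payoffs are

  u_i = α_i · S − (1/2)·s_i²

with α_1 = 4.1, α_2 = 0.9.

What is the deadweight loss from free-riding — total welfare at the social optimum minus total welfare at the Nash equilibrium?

8.81

Developer i's FOC: ∂u_i/∂s_i = α_i − s_i = 0, so s_i* = α_i.
NE contributions = (4.1, 0.9); S = 5.
W^NE = (Σα)·S − ½Σα_i² = 5² − ½·17.62 = 16.19.
Planner sets s_i = Σα_j = 5 for every i, so S^SO = 2·5 = 10.
W^SO = (Σα)·S^SO − ½·2·(Σα)² = (2/2)·5² = 25.
Deadweight loss = W^SO − W^NE = 8.81.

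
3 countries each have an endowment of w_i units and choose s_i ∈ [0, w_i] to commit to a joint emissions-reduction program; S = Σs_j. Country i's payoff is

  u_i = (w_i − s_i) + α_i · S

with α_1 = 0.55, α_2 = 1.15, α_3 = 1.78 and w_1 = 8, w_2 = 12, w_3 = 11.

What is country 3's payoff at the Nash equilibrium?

40.94

∂u_i/∂s_i = α_i − 1, so country i contributes w_i if α_i > 1, else 0.
α_i > 1 for i ∈ {2, 3}; NE contributions (0, 12, 11), S = 23.
u_3 = (11 − 11) + 1.78·23 = 40.94.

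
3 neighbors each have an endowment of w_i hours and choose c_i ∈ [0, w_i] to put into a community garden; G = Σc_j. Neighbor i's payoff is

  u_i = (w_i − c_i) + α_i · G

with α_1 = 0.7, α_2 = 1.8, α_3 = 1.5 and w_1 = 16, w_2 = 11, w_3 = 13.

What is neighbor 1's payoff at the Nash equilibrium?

32.8

∂u_i/∂c_i = α_i − 1, so neighbor i contributes w_i if α_i > 1, else 0.
α_i > 1 for i ∈ {2, 3}; NE contributions (0, 11, 13), G = 24.
u_1 = (16 − 0) + 0.7·24 = 32.8.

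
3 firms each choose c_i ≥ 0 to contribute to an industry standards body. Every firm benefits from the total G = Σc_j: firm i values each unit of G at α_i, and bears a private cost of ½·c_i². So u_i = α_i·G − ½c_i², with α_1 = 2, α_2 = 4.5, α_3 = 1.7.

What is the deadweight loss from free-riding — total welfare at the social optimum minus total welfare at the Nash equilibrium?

47.19

Firm i's FOC: ∂u_i/∂c_i = α_i − c_i = 0, so c_i* = α_i.
NE contributions = (2, 4.5, 1.7); G = 8.2.
W^NE = (Σα)·G − ½Σα_i² = 8.2² − ½·27.14 = 53.67.
Planner sets c_i = Σα_j = 8.2 for every i, so G^SO = 3·8.2 = 24.6.
W^SO = (Σα)·G^SO − ½·3·(Σα)² = (3/2)·8.2² = 100.86.
Deadweight loss = W^SO − W^NE = 47.19.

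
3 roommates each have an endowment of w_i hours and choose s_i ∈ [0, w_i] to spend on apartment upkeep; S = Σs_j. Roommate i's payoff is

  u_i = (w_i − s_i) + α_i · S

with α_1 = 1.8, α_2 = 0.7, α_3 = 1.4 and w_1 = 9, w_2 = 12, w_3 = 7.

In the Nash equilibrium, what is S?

16

∂u_i/∂s_i = α_i − 1, so roommate i contributes w_i if α_i > 1, else 0.
α_i > 1 for i ∈ {1, 3}; NE contributions (9, 0, 7), S = 16.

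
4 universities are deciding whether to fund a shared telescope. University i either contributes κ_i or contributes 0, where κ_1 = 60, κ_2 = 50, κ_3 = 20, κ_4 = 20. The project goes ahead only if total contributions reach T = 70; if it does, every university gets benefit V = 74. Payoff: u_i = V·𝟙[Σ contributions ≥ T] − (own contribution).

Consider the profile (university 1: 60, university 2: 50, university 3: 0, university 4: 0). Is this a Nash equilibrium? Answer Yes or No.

Yes

Total = 110 ≥ 70: provided.
University 1 (pledges 60, payoff 14): dropping to 0 → total 50, payoff 0. No gain.
University 2 (pledges 50, payoff 24): dropping to 0 → total 60, payoff 0. No gain.
University 3 (pledges 0, payoff 74): pledging 20 → total 130, payoff 54. No gain.
University 4 (pledges 0, payoff 74): pledging 20 → total 130, payoff 54. No gain.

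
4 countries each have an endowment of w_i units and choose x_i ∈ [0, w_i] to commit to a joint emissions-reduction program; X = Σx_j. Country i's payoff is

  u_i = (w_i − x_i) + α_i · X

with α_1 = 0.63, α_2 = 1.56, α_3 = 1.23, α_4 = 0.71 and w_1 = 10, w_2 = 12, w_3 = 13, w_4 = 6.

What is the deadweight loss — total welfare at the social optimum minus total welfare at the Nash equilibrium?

∂u_i/∂x_i = α_i − 1, so country i contributes w_i if α_i > 1, else 0.
α_i > 1 for i ∈ {2, 3}; NE contributions (0, 12, 13, 0), X = 25.
W^NE = Σw_i − X^NE + (Σα_i)·X^NE = 41 + 3.13·25 = 119.25.
Planner: ∂(Σu_j)/∂x_i = Σα_j − 1 = 3.13 > 0, so everyone contributes w_i; X^SO = 41, W^SO = 41 + 3.13·41 = 169.33.
Deadweight loss = 50.08.

50.08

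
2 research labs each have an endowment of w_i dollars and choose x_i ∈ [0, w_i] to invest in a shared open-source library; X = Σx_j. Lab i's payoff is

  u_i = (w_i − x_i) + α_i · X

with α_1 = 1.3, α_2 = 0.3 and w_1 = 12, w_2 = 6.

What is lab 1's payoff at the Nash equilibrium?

∂u_i/∂x_i = α_i − 1, so lab i contributes w_i if α_i > 1, else 0.
α_i > 1 for i ∈ {1}; NE contributions (12, 0), X = 12.
u_1 = (12 − 12) + 1.3·12 = 15.6.

15.6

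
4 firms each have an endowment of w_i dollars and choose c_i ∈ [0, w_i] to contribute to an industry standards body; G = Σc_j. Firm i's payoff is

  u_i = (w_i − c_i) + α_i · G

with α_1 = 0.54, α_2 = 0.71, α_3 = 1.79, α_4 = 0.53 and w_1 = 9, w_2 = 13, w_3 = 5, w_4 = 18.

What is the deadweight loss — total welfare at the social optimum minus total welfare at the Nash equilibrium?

102.8

∂u_i/∂c_i = α_i − 1, so firm i contributes w_i if α_i > 1, else 0.
α_i > 1 for i ∈ {3}; NE contributions (0, 0, 5, 0), G = 5.
W^NE = Σw_i − G^NE + (Σα_i)·G^NE = 45 + 2.57·5 = 57.85.
Planner: ∂(Σu_j)/∂c_i = Σα_j − 1 = 2.57 > 0, so everyone contributes w_i; G^SO = 45, W^SO = 45 + 2.57·45 = 160.65.
Deadweight loss = 102.8.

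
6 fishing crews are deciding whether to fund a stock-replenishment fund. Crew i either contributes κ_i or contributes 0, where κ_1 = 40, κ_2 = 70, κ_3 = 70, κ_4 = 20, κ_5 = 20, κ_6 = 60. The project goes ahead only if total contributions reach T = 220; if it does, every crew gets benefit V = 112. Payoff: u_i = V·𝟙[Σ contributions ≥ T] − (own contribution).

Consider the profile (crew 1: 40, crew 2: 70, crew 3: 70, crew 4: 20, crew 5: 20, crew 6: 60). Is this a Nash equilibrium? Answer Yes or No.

No

Total = 280 ≥ 220: provided.
Crew 1 (pledges 40, payoff 72): dropping to 0 → total 240, payoff 112. Profitable deviation.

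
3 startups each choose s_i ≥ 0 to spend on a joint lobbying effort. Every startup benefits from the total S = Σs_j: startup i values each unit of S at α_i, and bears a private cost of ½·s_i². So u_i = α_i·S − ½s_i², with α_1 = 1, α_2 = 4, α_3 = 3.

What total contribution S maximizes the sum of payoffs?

24

Planner FOC: ∂(Σu_j)/∂s_i = (Σα_j) − s_i = 0, so s_i^SO = Σα_j = 8 for every i; S^SO = 24.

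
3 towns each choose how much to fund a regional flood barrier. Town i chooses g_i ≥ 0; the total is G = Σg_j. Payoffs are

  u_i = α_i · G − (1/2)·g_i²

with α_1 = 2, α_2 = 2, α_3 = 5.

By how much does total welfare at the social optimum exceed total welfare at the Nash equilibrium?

Town i's FOC: ∂u_i/∂g_i = α_i − g_i = 0, so g_i* = α_i.
NE contributions = (2, 2, 5); G = 9.
W^NE = (Σα)·G − ½Σα_i² = 9² − ½·33 = 64.5.
Planner sets g_i = Σα_j = 9 for every i, so G^SO = 3·9 = 27.
W^SO = (Σα)·G^SO − ½·3·(Σα)² = (3/2)·9² = 121.5.
Deadweight loss = W^SO − W^NE = 57.

57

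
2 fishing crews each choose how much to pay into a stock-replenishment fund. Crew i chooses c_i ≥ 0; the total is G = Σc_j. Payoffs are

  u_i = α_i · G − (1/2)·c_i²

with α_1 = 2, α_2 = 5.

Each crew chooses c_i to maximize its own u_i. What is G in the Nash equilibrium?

7

Crew i's FOC: ∂u_i/∂c_i = α_i − c_i = 0, so c_i* = α_i.
NE contributions = (2, 5); G = 7.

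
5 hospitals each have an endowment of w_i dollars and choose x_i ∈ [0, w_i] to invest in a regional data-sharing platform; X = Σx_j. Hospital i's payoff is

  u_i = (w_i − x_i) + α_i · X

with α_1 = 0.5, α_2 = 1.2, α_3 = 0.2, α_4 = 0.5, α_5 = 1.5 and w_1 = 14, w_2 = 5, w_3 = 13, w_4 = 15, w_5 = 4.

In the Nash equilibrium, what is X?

9

∂u_i/∂x_i = α_i − 1, so hospital i contributes w_i if α_i > 1, else 0.
α_i > 1 for i ∈ {2, 5}; NE contributions (0, 5, 0, 0, 4), X = 9.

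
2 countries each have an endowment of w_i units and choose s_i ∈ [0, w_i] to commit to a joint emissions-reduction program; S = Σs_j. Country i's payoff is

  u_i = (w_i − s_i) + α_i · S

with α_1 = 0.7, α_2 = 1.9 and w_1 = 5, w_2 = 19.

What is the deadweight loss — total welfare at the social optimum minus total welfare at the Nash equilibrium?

∂u_i/∂s_i = α_i − 1, so country i contributes w_i if α_i > 1, else 0.
α_i > 1 for i ∈ {2}; NE contributions (0, 19), S = 19.
W^NE = Σw_i − S^NE + (Σα_i)·S^NE = 24 + 1.6·19 = 54.4.
Planner: ∂(Σu_j)/∂s_i = Σα_j − 1 = 1.6 > 0, so everyone contributes w_i; S^SO = 24, W^SO = 24 + 1.6·24 = 62.4.
Deadweight loss = 8.

8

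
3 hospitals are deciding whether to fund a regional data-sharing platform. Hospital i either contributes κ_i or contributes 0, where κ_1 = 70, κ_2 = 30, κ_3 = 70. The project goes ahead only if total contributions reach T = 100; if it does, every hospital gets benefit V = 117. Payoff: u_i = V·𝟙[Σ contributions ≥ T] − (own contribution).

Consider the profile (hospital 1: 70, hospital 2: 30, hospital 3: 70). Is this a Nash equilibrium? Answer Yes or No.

No

Total = 170 ≥ 100: provided.
Hospital 1 (pledges 70, payoff 47): dropping to 0 → total 100, payoff 117. Profitable deviation.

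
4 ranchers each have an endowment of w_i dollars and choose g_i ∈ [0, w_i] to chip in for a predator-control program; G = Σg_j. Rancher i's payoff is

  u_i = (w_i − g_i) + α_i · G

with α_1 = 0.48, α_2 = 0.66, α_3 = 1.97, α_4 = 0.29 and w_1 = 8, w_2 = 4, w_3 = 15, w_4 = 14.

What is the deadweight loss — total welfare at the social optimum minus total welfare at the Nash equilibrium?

∂u_i/∂g_i = α_i − 1, so rancher i contributes w_i if α_i > 1, else 0.
α_i > 1 for i ∈ {3}; NE contributions (0, 0, 15, 0), G = 15.
W^NE = Σw_i − G^NE + (Σα_i)·G^NE = 41 + 2.4·15 = 77.
Planner: ∂(Σu_j)/∂g_i = Σα_j − 1 = 2.4 > 0, so everyone contributes w_i; G^SO = 41, W^SO = 41 + 2.4·41 = 139.4.
Deadweight loss = 62.4.

62.4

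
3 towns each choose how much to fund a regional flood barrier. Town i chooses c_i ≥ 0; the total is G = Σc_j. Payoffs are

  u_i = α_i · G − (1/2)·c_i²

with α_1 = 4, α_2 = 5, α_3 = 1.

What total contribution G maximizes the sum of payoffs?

30

Planner FOC: ∂(Σu_j)/∂c_i = (Σα_j) − c_i = 0, so c_i^SO = Σα_j = 10 for every i; G^SO = 30.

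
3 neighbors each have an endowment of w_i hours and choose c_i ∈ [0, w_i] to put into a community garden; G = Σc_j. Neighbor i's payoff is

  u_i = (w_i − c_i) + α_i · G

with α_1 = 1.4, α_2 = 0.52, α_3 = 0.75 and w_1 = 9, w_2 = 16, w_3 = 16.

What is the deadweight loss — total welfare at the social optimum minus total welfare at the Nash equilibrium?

53.44

∂u_i/∂c_i = α_i − 1, so neighbor i contributes w_i if α_i > 1, else 0.
α_i > 1 for i ∈ {1}; NE contributions (9, 0, 0), G = 9.
W^NE = Σw_i − G^NE + (Σα_i)·G^NE = 41 + 1.67·9 = 56.03.
Planner: ∂(Σu_j)/∂c_i = Σα_j − 1 = 1.67 > 0, so everyone contributes w_i; G^SO = 41, W^SO = 41 + 1.67·41 = 109.47.
Deadweight loss = 53.44.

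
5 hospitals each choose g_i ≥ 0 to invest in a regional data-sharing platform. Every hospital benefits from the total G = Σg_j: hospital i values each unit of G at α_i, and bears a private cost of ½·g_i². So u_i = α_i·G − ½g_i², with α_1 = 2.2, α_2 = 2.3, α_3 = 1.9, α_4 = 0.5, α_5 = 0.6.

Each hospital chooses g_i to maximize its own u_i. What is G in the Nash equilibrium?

7.5

Hospital i's FOC: ∂u_i/∂g_i = α_i − g_i = 0, so g_i* = α_i.
NE contributions = (2.2, 2.3, 1.9, 0.5, 0.6); G = 7.5.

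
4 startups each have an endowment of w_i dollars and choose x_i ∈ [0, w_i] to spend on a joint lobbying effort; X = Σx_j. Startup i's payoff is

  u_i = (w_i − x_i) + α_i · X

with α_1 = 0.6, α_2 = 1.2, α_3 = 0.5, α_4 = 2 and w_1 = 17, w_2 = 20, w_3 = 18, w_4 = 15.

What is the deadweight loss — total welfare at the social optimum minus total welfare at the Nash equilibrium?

∂u_i/∂x_i = α_i − 1, so startup i contributes w_i if α_i > 1, else 0.
α_i > 1 for i ∈ {2, 4}; NE contributions (0, 20, 0, 15), X = 35.
W^NE = Σw_i − X^NE + (Σα_i)·X^NE = 70 + 3.3·35 = 185.5.
Planner: ∂(Σu_j)/∂x_i = Σα_j − 1 = 3.3 > 0, so everyone contributes w_i; X^SO = 70, W^SO = 70 + 3.3·70 = 301.
Deadweight loss = 115.5.

115.5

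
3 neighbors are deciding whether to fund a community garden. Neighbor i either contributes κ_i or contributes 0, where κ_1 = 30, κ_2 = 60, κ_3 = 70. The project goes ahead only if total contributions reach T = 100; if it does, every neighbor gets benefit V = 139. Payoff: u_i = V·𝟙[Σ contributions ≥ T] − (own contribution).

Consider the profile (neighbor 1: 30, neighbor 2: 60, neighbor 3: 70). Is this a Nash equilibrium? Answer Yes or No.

Total = 160 ≥ 100: provided.
Neighbor 1 (pledges 30, payoff 109): dropping to 0 → total 130, payoff 139. Profitable deviation.

No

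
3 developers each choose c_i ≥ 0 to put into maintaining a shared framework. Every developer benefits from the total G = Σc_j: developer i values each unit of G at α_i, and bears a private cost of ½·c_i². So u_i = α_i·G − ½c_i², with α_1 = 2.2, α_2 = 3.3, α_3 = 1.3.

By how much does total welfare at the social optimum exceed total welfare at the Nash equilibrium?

Developer i's FOC: ∂u_i/∂c_i = α_i − c_i = 0, so c_i* = α_i.
NE contributions = (2.2, 3.3, 1.3); G = 6.8.
W^NE = (Σα)·G − ½Σα_i² = 6.8² − ½·17.42 = 37.53.
Planner sets c_i = Σα_j = 6.8 for every i, so G^SO = 3·6.8 = 20.4.
W^SO = (Σα)·G^SO − ½·3·(Σα)² = (3/2)·6.8² = 69.36.
Deadweight loss = W^SO − W^NE = 31.83.

31.83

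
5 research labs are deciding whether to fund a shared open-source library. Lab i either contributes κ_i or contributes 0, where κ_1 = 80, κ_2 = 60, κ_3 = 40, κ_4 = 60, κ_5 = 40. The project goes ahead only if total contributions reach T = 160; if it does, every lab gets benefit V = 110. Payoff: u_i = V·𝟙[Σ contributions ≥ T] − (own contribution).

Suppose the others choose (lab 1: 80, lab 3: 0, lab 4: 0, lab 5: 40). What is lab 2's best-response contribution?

Others' total = 120. Contributing 60 brings total to 180 ≥ 160: gain V − κ_2 = 50.
Best response: 60.

60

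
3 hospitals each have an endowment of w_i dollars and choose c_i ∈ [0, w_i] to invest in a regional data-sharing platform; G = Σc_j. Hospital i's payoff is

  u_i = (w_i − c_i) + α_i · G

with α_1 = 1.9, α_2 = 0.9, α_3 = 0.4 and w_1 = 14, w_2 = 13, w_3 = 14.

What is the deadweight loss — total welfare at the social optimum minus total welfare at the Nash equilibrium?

59.4

∂u_i/∂c_i = α_i − 1, so hospital i contributes w_i if α_i > 1, else 0.
α_i > 1 for i ∈ {1}; NE contributions (14, 0, 0), G = 14.
W^NE = Σw_i − G^NE + (Σα_i)·G^NE = 41 + 2.2·14 = 71.8.
Planner: ∂(Σu_j)/∂c_i = Σα_j − 1 = 2.2 > 0, so everyone contributes w_i; G^SO = 41, W^SO = 41 + 2.2·41 = 131.2.
Deadweight loss = 59.4.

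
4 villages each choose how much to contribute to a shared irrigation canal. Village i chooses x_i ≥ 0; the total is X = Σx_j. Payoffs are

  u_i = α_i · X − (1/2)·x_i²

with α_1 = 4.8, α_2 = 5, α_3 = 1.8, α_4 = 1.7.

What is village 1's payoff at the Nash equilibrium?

Village i's FOC: ∂u_i/∂x_i = α_i − x_i = 0, so x_i* = α_i.
NE contributions = (4.8, 5, 1.8, 1.7); X = 13.3.
u_1 = α_1·X − ½·(x_1)² = 4.8·13.3 − ½·4.8² = 52.32.

52.32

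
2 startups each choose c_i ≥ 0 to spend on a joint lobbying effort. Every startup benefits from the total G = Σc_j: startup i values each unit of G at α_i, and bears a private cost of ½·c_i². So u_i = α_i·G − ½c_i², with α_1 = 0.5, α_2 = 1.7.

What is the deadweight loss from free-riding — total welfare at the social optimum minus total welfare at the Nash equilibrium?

1.57

Startup i's FOC: ∂u_i/∂c_i = α_i − c_i = 0, so c_i* = α_i.
NE contributions = (0.5, 1.7); G = 2.2.
W^NE = (Σα)·G − ½Σα_i² = 2.2² − ½·3.14 = 3.27.
Planner sets c_i = Σα_j = 2.2 for every i, so G^SO = 2·2.2 = 4.4.
W^SO = (Σα)·G^SO − ½·2·(Σα)² = (2/2)·2.2² = 4.84.
Deadweight loss = W^SO − W^NE = 1.57.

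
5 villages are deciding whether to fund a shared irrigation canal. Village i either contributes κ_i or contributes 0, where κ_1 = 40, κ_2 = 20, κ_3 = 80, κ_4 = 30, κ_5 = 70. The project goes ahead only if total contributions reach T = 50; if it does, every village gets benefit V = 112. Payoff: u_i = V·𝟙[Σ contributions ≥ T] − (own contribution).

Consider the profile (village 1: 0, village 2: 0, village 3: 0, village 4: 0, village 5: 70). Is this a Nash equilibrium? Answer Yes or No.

Total = 70 ≥ 50: provided.
Village 1 (pledges 0, payoff 112): pledging 40 → total 110, payoff 72. No gain.
Village 2 (pledges 0, payoff 112): pledging 20 → total 90, payoff 92. No gain.
Village 3 (pledges 0, payoff 112): pledging 80 → total 150, payoff 32. No gain.
Village 4 (pledges 0, payoff 112): pledging 30 → total 100, payoff 82. No gain.
Village 5 (pledges 70, payoff 42): dropping to 0 → total 0, payoff 0. No gain.

Yes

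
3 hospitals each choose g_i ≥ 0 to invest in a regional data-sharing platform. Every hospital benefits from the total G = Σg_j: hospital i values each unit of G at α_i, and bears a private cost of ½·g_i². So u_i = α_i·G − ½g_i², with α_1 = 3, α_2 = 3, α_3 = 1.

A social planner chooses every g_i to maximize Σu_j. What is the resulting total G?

21

Planner FOC: ∂(Σu_j)/∂g_i = (Σα_j) − g_i = 0, so g_i^SO = Σα_j = 7 for every i; G^SO = 21.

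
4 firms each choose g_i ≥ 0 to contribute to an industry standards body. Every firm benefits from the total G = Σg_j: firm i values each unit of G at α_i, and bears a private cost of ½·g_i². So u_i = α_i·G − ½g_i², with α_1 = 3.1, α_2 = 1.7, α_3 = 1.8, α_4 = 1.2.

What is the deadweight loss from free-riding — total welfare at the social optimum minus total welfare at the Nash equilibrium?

69.43

Firm i's FOC: ∂u_i/∂g_i = α_i − g_i = 0, so g_i* = α_i.
NE contributions = (3.1, 1.7, 1.8, 1.2); G = 7.8.
W^NE = (Σα)·G − ½Σα_i² = 7.8² − ½·17.18 = 52.25.
Planner sets g_i = Σα_j = 7.8 for every i, so G^SO = 4·7.8 = 31.2.
W^SO = (Σα)·G^SO − ½·4·(Σα)² = (4/2)·7.8² = 121.68.
Deadweight loss = W^SO − W^NE = 69.43.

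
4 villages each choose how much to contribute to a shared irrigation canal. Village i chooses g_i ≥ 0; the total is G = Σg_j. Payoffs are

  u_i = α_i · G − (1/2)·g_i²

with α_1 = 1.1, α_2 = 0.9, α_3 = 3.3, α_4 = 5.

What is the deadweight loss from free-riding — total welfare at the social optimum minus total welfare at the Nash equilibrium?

125.045

Village i's FOC: ∂u_i/∂g_i = α_i − g_i = 0, so g_i* = α_i.
NE contributions = (1.1, 0.9, 3.3, 5); G = 10.3.
W^NE = (Σα)·G − ½Σα_i² = 10.3² − ½·37.91 = 87.135.
Planner sets g_i = Σα_j = 10.3 for every i, so G^SO = 4·10.3 = 41.2.
W^SO = (Σα)·G^SO − ½·4·(Σα)² = (4/2)·10.3² = 212.18.
Deadweight loss = W^SO − W^NE = 125.045.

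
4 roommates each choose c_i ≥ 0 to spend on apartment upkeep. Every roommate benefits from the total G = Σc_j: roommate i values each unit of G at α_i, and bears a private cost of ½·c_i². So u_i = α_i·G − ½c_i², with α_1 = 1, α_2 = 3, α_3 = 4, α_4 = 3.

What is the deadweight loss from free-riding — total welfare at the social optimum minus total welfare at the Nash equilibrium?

Roommate i's FOC: ∂u_i/∂c_i = α_i − c_i = 0, so c_i* = α_i.
NE contributions = (1, 3, 4, 3); G = 11.
W^NE = (Σα)·G − ½Σα_i² = 11² − ½·35 = 103.5.
Planner sets c_i = Σα_j = 11 for every i, so G^SO = 4·11 = 44.
W^SO = (Σα)·G^SO − ½·4·(Σα)² = (4/2)·11² = 242.
Deadweight loss = W^SO − W^NE = 138.5.

138.5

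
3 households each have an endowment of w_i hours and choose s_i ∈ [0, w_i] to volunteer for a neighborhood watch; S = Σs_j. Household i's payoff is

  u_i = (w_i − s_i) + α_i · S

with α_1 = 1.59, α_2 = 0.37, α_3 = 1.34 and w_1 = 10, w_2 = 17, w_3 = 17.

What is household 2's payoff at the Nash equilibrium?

∂u_i/∂s_i = α_i − 1, so household i contributes w_i if α_i > 1, else 0.
α_i > 1 for i ∈ {1, 3}; NE contributions (10, 0, 17), S = 27.
u_2 = (17 − 0) + 0.37·27 = 26.99.

26.99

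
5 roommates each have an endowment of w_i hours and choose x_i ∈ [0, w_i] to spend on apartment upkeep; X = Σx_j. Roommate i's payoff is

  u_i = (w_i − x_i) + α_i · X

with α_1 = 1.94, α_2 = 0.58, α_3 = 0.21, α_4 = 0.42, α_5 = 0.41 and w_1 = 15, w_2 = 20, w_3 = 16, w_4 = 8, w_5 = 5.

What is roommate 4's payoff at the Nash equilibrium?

14.3

∂u_i/∂x_i = α_i − 1, so roommate i contributes w_i if α_i > 1, else 0.
α_i > 1 for i ∈ {1}; NE contributions (15, 0, 0, 0, 0), X = 15.
u_4 = (8 − 0) + 0.42·15 = 14.3.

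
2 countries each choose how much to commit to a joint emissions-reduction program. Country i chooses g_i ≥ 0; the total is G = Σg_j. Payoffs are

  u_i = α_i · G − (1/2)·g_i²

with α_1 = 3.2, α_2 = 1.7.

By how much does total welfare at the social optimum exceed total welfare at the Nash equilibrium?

6.565

Country i's FOC: ∂u_i/∂g_i = α_i − g_i = 0, so g_i* = α_i.
NE contributions = (3.2, 1.7); G = 4.9.
W^NE = (Σα)·G − ½Σα_i² = 4.9² − ½·13.13 = 17.445.
Planner sets g_i = Σα_j = 4.9 for every i, so G^SO = 2·4.9 = 9.8.
W^SO = (Σα)·G^SO − ½·2·(Σα)² = (2/2)·4.9² = 24.01.
Deadweight loss = W^SO − W^NE = 6.565.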